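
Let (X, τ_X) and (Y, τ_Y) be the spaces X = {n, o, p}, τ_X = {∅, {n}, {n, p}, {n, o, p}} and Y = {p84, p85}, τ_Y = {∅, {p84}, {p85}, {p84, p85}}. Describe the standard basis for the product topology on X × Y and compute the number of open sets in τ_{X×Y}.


Basis B = {∅ × ∅, {n} × {p84}, {n} × {p85}, {n} × {p84, p85}, {n, p} × {p84}, {n, p} × {p85}, {n, o, p} × {p84}, {n, o, p} × {p85}, {n, p} × {p84, p85}, {n, o, p} × {p84, p85}}; |τ_{X×Y}| = 16.

Enumerate products U × V with U ∈ τ_X, V ∈ τ_Y (deduplicated):
  ∅ × ∅ = {} (∅)
  {n} × {p84} = {(n,p84)}
  {n} × {p85} = {(n,p85)}
  {n} × {p84, p85} = {(n,p84), (n,p85)}
  {n, p} × {p84} = {(n,p84), (p,p84)}
  {n, p} × {p85} = {(n,p85), (p,p85)}
  {n, o, p} × {p84} = {(n,p84), (o,p84), (p,p84)}
  {n, o, p} × {p85} = {(n,p85), (o,p85), (p,p85)}
  {n, p} × {p84, p85} = {(n,p84), (n,p85), (p,p84), (p,p85)}
  {n, o, p} × {p84, p85} = {(n,p84), (n,p85), (o,p84), (o,p85), (p,p84), (p,p85)}
These 10 distinct sets form the basis B.
Close under arbitrary unions to get τ_{X×Y}; counting gives |τ_{X×Y}| = 16.


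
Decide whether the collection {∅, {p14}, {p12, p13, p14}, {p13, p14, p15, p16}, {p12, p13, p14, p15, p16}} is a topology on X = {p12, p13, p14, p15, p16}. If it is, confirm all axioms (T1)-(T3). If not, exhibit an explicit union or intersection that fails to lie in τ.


τ is NOT a topology on X.

Axiom (T1): ∅ ∈ τ? Yes; X ∈ τ? Yes.
Axiom (T2/T3): check pairwise unions and intersections of members of τ.
Counterexample for (T3): {p12, p13, p14} ∩ {p13, p14, p15, p16} = {p13, p14} ∉ τ. Therefore τ is NOT a topology.


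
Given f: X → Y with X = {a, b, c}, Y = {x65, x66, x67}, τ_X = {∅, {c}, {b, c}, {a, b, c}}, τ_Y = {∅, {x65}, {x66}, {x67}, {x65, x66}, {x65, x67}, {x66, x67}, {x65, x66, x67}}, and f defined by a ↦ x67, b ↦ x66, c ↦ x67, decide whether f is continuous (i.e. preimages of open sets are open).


f is NOT continuous.

Compute f^{-1}(U) for each U ∈ τ_Y:
  U = ∅: f^{-1}(U) = ∅ ∈ τ_X ✓.
  U = {x65}: f^{-1}(U) = ∅ ∈ τ_X ✓.
  U = {x66}: f^{-1}(U) = {b} ∉ τ_X ✗.
  U = {x67}: f^{-1}(U) = {a, c} ∉ τ_X ✗.
  U = {x65, x66}: f^{-1}(U) = {b} ∉ τ_X ✗.
  U = {x65, x67}: f^{-1}(U) = {a, c} ∉ τ_X ✗.
  U = {x66, x67}: f^{-1}(U) = {a, b, c} ∈ τ_X ✓.
  U = {x65, x66, x67}: f^{-1}(U) = {a, b, c} ∈ τ_X ✓.
Found U = {x66} with f^{-1}(U) = {b} not in τ_X. Therefore f is NOT continuous.


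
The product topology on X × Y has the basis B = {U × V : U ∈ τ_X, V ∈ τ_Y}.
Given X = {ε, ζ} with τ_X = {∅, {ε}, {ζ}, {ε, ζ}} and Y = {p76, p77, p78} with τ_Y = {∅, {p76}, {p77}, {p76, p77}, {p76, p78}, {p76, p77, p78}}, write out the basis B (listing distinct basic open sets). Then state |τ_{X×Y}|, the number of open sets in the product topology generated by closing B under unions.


Basis B = {∅ × ∅, {ε} × {p76}, {ε} × {p77}, {ζ} × {p76}, {ζ} × {p77}, {ε} × {p76, p77}, {ε} × {p76, p78}, {ε, ζ} × {p76}, {ε, ζ} × {p77}, {ζ} × {p76, p77}, {ζ} × {p76, p78}, {ε} × {p76, p77, p78}, {ζ} × {p76, p77, p78}, {ε, ζ} × {p76, p77}, {ε, ζ} × {p76, p78}, {ε, ζ} × {p76, p77, p78}}; |τ_{X×Y}| = 36.

Enumerate products U × V with U ∈ τ_X, V ∈ τ_Y (deduplicated):
  ∅ × ∅ = {} (∅)
  {ε} × {p76} = {(ε,p76)}
  {ε} × {p77} = {(ε,p77)}
  {ζ} × {p76} = {(ζ,p76)}
  {ζ} × {p77} = {(ζ,p77)}
  {ε} × {p76, p77} = {(ε,p76), (ε,p77)}
  {ε} × {p76, p78} = {(ε,p76), (ε,p78)}
  {ε, ζ} × {p76} = {(ε,p76), (ζ,p76)}
  {ε, ζ} × {p77} = {(ε,p77), (ζ,p77)}
  {ζ} × {p76, p77} = {(ζ,p76), (ζ,p77)}
  {ζ} × {p76, p78} = {(ζ,p76), (ζ,p78)}
  {ε} × {p76, p77, p78} = {(ε,p76), (ε,p77), (ε,p78)}
  {ζ} × {p76, p77, p78} = {(ζ,p76), (ζ,p77), (ζ,p78)}
  {ε, ζ} × {p76, p77} = {(ε,p76), (ε,p77), (ζ,p76), (ζ,p77)}
  {ε, ζ} × {p76, p78} = {(ε,p76), (ε,p78), (ζ,p76), (ζ,p78)}
  {ε, ζ} × {p76, p77, p78} = {(ε,p76), (ε,p77), (ε,p78), (ζ,p76), (ζ,p77), (ζ,p78)}
These 16 distinct sets form the basis B.
Close under arbitrary unions to get τ_{X×Y}; counting gives |τ_{X×Y}| = 36.


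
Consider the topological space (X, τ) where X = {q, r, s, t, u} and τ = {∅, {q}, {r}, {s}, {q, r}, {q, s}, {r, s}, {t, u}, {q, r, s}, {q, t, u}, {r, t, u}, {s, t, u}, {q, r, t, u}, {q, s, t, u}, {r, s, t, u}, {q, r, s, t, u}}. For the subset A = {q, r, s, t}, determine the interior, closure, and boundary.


int(A) = {q, r, s}, cl(A) = {q, r, s, t, u}, ∂A = {t, u}.

Closed sets in (X, τ) are complements of opens:
  closed(X, τ) = {∅, {q}, {r}, {s}, {q, r}, {q, s}, {r, s}, {t, u}, {q, r, s}, {q, t, u}, {r, t, u}, {s, t, u}, {q, r, t, u}, {q, s, t, u}, {r, s, t, u}, {q, r, s, t, u}}.
int(A) = ⋃ {U ∈ τ : U ⊆ A}. Opens contained in A: ∅, {q}, {r}, {s}, {q, r}, {q, s}, {r, s}, {q, r, s}.
Taking the union of these: int(A) = {q, r, s}.
cl(A) = ⋂ {C closed : A ⊆ C}. Closed sets containing A: {q, r, s, t, u}.
Intersecting these: cl(A) = {q, r, s, t, u}.
∂A = cl(A) ∖ int(A) = {q, r, s, t, u} ∖ {q, r, s} = {t, u}.


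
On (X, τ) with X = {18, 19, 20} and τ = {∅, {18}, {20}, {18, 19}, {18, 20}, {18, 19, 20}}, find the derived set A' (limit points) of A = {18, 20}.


A' = {19}

For each x ∈ X, list the open sets U ∈ τ with x ∈ U, then check whether U ∩ (A ∖ {x}) ≠ ∅ for every such U.
  x = 18: open {18} ∋ x has {18} ∩ (A ∖ {18}) = ∅, so x is NOT a limit point.
  x = 19: opens ∋ x are {18, 19}, {18, 19, 20}; each meets A ∖ {19}, so x IS a limit point.
  x = 20: open {20} ∋ x has {20} ∩ (A ∖ {20}) = ∅, so x is NOT a limit point.
Collecting: A' = {19}.


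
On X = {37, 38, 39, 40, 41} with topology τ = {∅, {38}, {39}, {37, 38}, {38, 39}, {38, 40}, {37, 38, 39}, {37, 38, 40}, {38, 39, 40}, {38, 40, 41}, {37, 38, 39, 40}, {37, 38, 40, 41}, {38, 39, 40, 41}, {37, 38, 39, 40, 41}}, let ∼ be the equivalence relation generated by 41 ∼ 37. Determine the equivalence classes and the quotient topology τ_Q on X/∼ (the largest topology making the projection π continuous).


X/∼ = {[37=41], [38], [39], [40]}; |τ_Q| = 8.

Equivalence classes: [37=41], [38], [39], [40].
Quotient map π: X → X/∼ sends 37 ↦ [37=41], 38 ↦ [38], 39 ↦ [39], 40 ↦ [40], 41 ↦ [37=41].
For each subset V ⊆ X/∼, compute π^{-1}(V) ⊆ X and check whether π^{-1}(V) ∈ τ. V is open in τ_Q iff π^{-1}(V) ∈ τ.
  V = {}: π^{-1}(V) = ∅ ∈ τ ✓.
  V = {[37=41]}: π^{-1}(V) = {37, 41} ∉ τ ✗.
  V = {[38]}: π^{-1}(V) = {38} ∈ τ ✓.
  V = {[37=41], [38]}: π^{-1}(V) = {37, 38, 41} ∉ τ ✗.
  V = {[39]}: π^{-1}(V) = {39} ∈ τ ✓.
  V = {[37=41], [39]}: π^{-1}(V) = {37, 39, 41} ∉ τ ✗.
  V = {[38], [39]}: π^{-1}(V) = {38, 39} ∈ τ ✓.
  V = {[37=41], [38], [39]}: π^{-1}(V) = {37, 38, 39, 41} ∉ τ ✗.
  V = {[40]}: π^{-1}(V) = {40} ∉ τ ✗.
  V = {[37=41], [40]}: π^{-1}(V) = {37, 40, 41} ∉ τ ✗.
  V = {[38], [40]}: π^{-1}(V) = {38, 40} ∈ τ ✓.
  V = {[37=41], [38], [40]}: π^{-1}(V) = {37, 38, 40, 41} ∈ τ ✓.
  V = {[39], [40]}: π^{-1}(V) = {39, 40} ∉ τ ✗.
  V = {[37=41], [39], [40]}: π^{-1}(V) = {37, 39, 40, 41} ∉ τ ✗.
  V = {[38], [39], [40]}: π^{-1}(V) = {38, 39, 40} ∈ τ ✓.
  V = {[37=41], [38], [39], [40]}: π^{-1}(V) = {37, 38, 39, 40, 41} ∈ τ ✓.
Open sets in the quotient: τ_Q = {{}, {[38]}, {[39]}, {[38], [39]}, {[38], [40]}, {[37=41], [38], [40]}, {[38], [39], [40]}, {[37=41], [38], [39], [40]}} (8 elements).


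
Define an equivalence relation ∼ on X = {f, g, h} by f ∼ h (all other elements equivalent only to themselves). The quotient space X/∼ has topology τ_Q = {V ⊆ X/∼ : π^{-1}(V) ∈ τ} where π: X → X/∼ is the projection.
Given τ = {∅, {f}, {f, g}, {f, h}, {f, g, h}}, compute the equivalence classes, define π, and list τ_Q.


X/∼ = {[f=h], [g]}; |τ_Q| = 3.

Equivalence classes: [f=h], [g].
Quotient map π: X → X/∼ sends f ↦ [f=h], g ↦ [g], h ↦ [f=h].
For each subset V ⊆ X/∼, compute π^{-1}(V) ⊆ X and check whether π^{-1}(V) ∈ τ. V is open in τ_Q iff π^{-1}(V) ∈ τ.
  V = {}: π^{-1}(V) = ∅ ∈ τ ✓.
  V = {[f=h]}: π^{-1}(V) = {f, h} ∈ τ ✓.
  V = {[g]}: π^{-1}(V) = {g} ∉ τ ✗.
  V = {[f=h], [g]}: π^{-1}(V) = {f, g, h} ∈ τ ✓.
Open sets in the quotient: τ_Q = {{}, {[f=h]}, {[f=h], [g]}} (3 elements).


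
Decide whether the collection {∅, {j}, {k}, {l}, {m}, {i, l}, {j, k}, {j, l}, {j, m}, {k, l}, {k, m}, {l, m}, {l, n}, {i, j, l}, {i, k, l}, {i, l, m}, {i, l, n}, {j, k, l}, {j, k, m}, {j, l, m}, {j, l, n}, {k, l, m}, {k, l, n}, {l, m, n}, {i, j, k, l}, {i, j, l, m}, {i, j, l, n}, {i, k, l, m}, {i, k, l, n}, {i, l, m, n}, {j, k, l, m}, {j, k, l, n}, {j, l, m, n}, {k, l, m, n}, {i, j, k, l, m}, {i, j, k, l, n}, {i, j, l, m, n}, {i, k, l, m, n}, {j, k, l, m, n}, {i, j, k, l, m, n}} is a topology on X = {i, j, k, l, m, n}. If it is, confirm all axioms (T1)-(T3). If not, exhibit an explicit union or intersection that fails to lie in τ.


τ IS a topology on X.

Axiom (T1): ∅ ∈ τ? Yes; X ∈ τ? Yes.
Axiom (T2/T3): check pairwise unions and intersections of members of τ.
All pairwise intersections and unions checked — each lies in τ. Therefore τ satisfies (T1), (T2), (T3): it IS a topology on X.


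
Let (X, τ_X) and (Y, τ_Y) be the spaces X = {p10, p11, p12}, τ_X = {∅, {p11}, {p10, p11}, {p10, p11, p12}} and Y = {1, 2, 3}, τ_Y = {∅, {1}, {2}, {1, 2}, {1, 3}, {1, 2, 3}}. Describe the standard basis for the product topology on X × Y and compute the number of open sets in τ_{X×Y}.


Basis B = {∅ × ∅, {p11} × {1}, {p11} × {2}, {p10, p11} × {1}, {p10, p11} × {2}, {p11} × {1, 2}, {p11} × {1, 3}, {p10, p11, p12} × {1}, {p10, p11, p12} × {2}, {p11} × {1, 2, 3}, {p10, p11} × {1, 2}, {p10, p11} × {1, 3}, {p10, p11} × {1, 2, 3}, {p10, p11, p12} × {1, 2}, {p10, p11, p12} × {1, 3}, {p10, p11, p12} × {1, 2, 3}}; |τ_{X×Y}| = 40.

Enumerate products U × V with U ∈ τ_X, V ∈ τ_Y (deduplicated):
  ∅ × ∅ = {} (∅)
  {p11} × {1} = {(p11,1)}
  {p11} × {2} = {(p11,2)}
  {p10, p11} × {1} = {(p10,1), (p11,1)}
  {p10, p11} × {2} = {(p10,2), (p11,2)}
  {p11} × {1, 2} = {(p11,1), (p11,2)}
  {p11} × {1, 3} = {(p11,1), (p11,3)}
  {p10, p11, p12} × {1} = {(p10,1), (p11,1), (p12,1)}
  {p10, p11, p12} × {2} = {(p10,2), (p11,2), (p12,2)}
  {p11} × {1, 2, 3} = {(p11,1), (p11,2), (p11,3)}
  {p10, p11} × {1, 2} = {(p10,1), (p10,2), (p11,1), (p11,2)}
  {p10, p11} × {1, 3} = {(p10,1), (p10,3), (p11,1), (p11,3)}
  {p10, p11} × {1, 2, 3} = {(p10,1), (p10,2), (p10,3), (p11,1), (p11,2), (p11,3)}
  {p10, p11, p12} × {1, 2} = {(p10,1), (p10,2), (p11,1), (p11,2), (p12,1), (p12,2)}
  {p10, p11, p12} × {1, 3} = {(p10,1), (p10,3), (p11,1), (p11,3), (p12,1), (p12,3)}
  {p10, p11, p12} × {1, 2, 3} = {(p10,1), (p10,2), (p10,3), (p11,1), (p11,2), (p11,3), (p12,1), (p12,2), (p12,3)}
These 16 distinct sets form the basis B.
Close under arbitrary unions to get τ_{X×Y}; counting gives |τ_{X×Y}| = 40.


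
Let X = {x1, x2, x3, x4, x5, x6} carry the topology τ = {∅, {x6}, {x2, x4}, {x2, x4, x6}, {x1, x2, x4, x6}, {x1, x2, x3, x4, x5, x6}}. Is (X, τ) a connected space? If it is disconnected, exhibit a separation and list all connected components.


(X, τ) is connected.

Find clopen sets (U ∈ τ with X ∖ U ∈ τ):
  U = ∅, X ∖ U = {x1, x2, x3, x4, x5, x6} — both open, so U is clopen.
  U = {x1, x2, x3, x4, x5, x6}, X ∖ U = ∅ — both open, so U is clopen.
Only trivial clopens (∅ and X) exist, so (X, τ) is connected.
Compute connected components by grouping points that agree on all clopens:
  component: {x1, x2, x3, x4, x5, x6}


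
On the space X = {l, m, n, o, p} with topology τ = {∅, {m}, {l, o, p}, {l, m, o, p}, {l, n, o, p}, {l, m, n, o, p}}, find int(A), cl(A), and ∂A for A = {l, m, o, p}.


int(A) = {l, m, o, p}, cl(A) = {l, m, n, o, p}, ∂A = {n}.

Closed sets in (X, τ) are complements of opens:
  closed(X, τ) = {∅, {m}, {n}, {m, n}, {l, n, o, p}, {l, m, n, o, p}}.
int(A) = ⋃ {U ∈ τ : U ⊆ A}. Opens contained in A: ∅, {m}, {l, o, p}, {l, m, o, p}.
Taking the union of these: int(A) = {l, m, o, p}.
cl(A) = ⋂ {C closed : A ⊆ C}. Closed sets containing A: {l, m, n, o, p}.
Intersecting these: cl(A) = {l, m, n, o, p}.
∂A = cl(A) ∖ int(A) = {l, m, n, o, p} ∖ {l, m, o, p} = {n}.


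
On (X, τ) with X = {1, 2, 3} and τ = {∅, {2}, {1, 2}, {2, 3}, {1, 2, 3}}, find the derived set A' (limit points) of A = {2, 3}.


A' = {1, 3}

For each x ∈ X, list the open sets U ∈ τ with x ∈ U, then check whether U ∩ (A ∖ {x}) ≠ ∅ for every such U.
  x = 1: opens ∋ x are {1, 2}, {1, 2, 3}; each meets A ∖ {1}, so x IS a limit point.
  x = 2: open {2} ∋ x has {2} ∩ (A ∖ {2}) = ∅, so x is NOT a limit point.
  x = 3: opens ∋ x are {2, 3}, {1, 2, 3}; each meets A ∖ {3}, so x IS a limit point.
Collecting: A' = {1, 3}.


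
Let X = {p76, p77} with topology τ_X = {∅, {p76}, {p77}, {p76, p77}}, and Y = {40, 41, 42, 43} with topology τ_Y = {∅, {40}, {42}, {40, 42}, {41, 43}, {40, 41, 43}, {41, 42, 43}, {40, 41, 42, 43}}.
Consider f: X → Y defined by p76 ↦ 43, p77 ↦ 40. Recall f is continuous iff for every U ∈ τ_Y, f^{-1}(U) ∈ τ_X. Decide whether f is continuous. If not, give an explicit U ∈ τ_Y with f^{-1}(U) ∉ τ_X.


f IS continuous.

Compute f^{-1}(U) for each U ∈ τ_Y:
  U = ∅: f^{-1}(U) = ∅ ∈ τ_X ✓.
  U = {40}: f^{-1}(U) = {p77} ∈ τ_X ✓.
  U = {42}: f^{-1}(U) = ∅ ∈ τ_X ✓.
  U = {40, 42}: f^{-1}(U) = {p77} ∈ τ_X ✓.
  U = {41, 43}: f^{-1}(U) = {p76} ∈ τ_X ✓.
  U = {40, 41, 43}: f^{-1}(U) = {p76, p77} ∈ τ_X ✓.
  U = {41, 42, 43}: f^{-1}(U) = {p76} ∈ τ_X ✓.
  U = {40, 41, 42, 43}: f^{-1}(U) = {p76, p77} ∈ τ_X ✓.
Every preimage lies in τ_X, so f IS continuous.


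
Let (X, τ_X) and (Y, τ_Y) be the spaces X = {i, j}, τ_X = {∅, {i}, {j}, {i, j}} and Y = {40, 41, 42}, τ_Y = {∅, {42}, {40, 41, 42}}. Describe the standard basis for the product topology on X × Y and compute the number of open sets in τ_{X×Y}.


Basis B = {∅ × ∅, {i} × {42}, {j} × {42}, {i, j} × {42}, {i} × {40, 41, 42}, {j} × {40, 41, 42}, {i, j} × {40, 41, 42}}; |τ_{X×Y}| = 9.

Enumerate products U × V with U ∈ τ_X, V ∈ τ_Y (deduplicated):
  ∅ × ∅ = {} (∅)
  {i} × {42} = {(i,42)}
  {j} × {42} = {(j,42)}
  {i, j} × {42} = {(i,42), (j,42)}
  {i} × {40, 41, 42} = {(i,40), (i,41), (i,42)}
  {j} × {40, 41, 42} = {(j,40), (j,41), (j,42)}
  {i, j} × {40, 41, 42} = {(i,40), (i,41), (i,42), (j,40), (j,41), (j,42)}
These 7 distinct sets form the basis B.
Close under arbitrary unions to get τ_{X×Y}; counting gives |τ_{X×Y}| = 9.


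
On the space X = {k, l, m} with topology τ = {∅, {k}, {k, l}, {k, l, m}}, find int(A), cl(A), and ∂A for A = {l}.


int(A) = ∅, cl(A) = {l, m}, ∂A = {l, m}.

Closed sets in (X, τ) are complements of opens:
  closed(X, τ) = {∅, {m}, {l, m}, {k, l, m}}.
int(A) = ⋃ {U ∈ τ : U ⊆ A}. Opens contained in A: ∅.
Taking the union of these: int(A) = ∅.
cl(A) = ⋂ {C closed : A ⊆ C}. Closed sets containing A: {l, m}, {k, l, m}.
Intersecting these: cl(A) = {l, m}.
∂A = cl(A) ∖ int(A) = {l, m} ∖ ∅ = {l, m}.


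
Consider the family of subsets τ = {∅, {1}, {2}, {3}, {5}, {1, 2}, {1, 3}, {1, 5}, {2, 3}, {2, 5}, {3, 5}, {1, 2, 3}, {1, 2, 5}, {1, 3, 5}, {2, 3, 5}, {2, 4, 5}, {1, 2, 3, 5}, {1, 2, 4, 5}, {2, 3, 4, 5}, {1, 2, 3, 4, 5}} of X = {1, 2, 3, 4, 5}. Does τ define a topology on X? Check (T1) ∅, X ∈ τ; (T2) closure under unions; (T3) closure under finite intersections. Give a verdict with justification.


τ IS a topology on X.

Axiom (T1): ∅ ∈ τ? Yes; X ∈ τ? Yes.
Axiom (T2/T3): check pairwise unions and intersections of members of τ.
All pairwise intersections and unions checked — each lies in τ. Therefore τ satisfies (T1), (T2), (T3): it IS a topology on X.


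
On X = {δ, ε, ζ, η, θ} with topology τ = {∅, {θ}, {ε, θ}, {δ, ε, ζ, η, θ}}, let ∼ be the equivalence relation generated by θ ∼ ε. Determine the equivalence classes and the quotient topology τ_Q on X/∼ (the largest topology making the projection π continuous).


X/∼ = {[δ], [ε=θ], [ζ], [η]}; |τ_Q| = 3.

Equivalence classes: [δ], [ε=θ], [ζ], [η].
Quotient map π: X → X/∼ sends δ ↦ [δ], ε ↦ [ε=θ], ζ ↦ [ζ], η ↦ [η], θ ↦ [ε=θ].
For each subset V ⊆ X/∼, compute π^{-1}(V) ⊆ X and check whether π^{-1}(V) ∈ τ. V is open in τ_Q iff π^{-1}(V) ∈ τ.
  V = {}: π^{-1}(V) = ∅ ∈ τ ✓.
  V = {[δ]}: π^{-1}(V) = {δ} ∉ τ ✗.
  V = {[ε=θ]}: π^{-1}(V) = {ε, θ} ∈ τ ✓.
  V = {[δ], [ε=θ]}: π^{-1}(V) = {δ, ε, θ} ∉ τ ✗.
  V = {[ζ]}: π^{-1}(V) = {ζ} ∉ τ ✗.
  V = {[δ], [ζ]}: π^{-1}(V) = {δ, ζ} ∉ τ ✗.
  V = {[ε=θ], [ζ]}: π^{-1}(V) = {ε, ζ, θ} ∉ τ ✗.
  V = {[δ], [ε=θ], [ζ]}: π^{-1}(V) = {δ, ε, ζ, θ} ∉ τ ✗.
  V = {[η]}: π^{-1}(V) = {η} ∉ τ ✗.
  V = {[δ], [η]}: π^{-1}(V) = {δ, η} ∉ τ ✗.
  V = {[ε=θ], [η]}: π^{-1}(V) = {ε, η, θ} ∉ τ ✗.
  V = {[δ], [ε=θ], [η]}: π^{-1}(V) = {δ, ε, η, θ} ∉ τ ✗.
  V = {[ζ], [η]}: π^{-1}(V) = {ζ, η} ∉ τ ✗.
  V = {[δ], [ζ], [η]}: π^{-1}(V) = {δ, ζ, η} ∉ τ ✗.
  V = {[ε=θ], [ζ], [η]}: π^{-1}(V) = {ε, ζ, η, θ} ∉ τ ✗.
  V = {[δ], [ε=θ], [ζ], [η]}: π^{-1}(V) = {δ, ε, ζ, η, θ} ∈ τ ✓.
Open sets in the quotient: τ_Q = {{}, {[ε=θ]}, {[δ], [ε=θ], [ζ], [η]}} (3 elements).


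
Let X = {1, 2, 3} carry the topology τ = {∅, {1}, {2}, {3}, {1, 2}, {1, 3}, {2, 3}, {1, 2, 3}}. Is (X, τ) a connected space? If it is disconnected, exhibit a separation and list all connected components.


(X, τ) is disconnected; components = [{1}, {2}, {3}].

Find clopen sets (U ∈ τ with X ∖ U ∈ τ):
  U = ∅, X ∖ U = {1, 2, 3} — both open, so U is clopen.
  U = {1}, X ∖ U = {2, 3} — both open, so U is clopen.
  U = {2}, X ∖ U = {1, 3} — both open, so U is clopen.
  U = {3}, X ∖ U = {1, 2} — both open, so U is clopen.
  U = {1, 2}, X ∖ U = {3} — both open, so U is clopen.
  U = {1, 3}, X ∖ U = {2} — both open, so U is clopen.
  U = {2, 3}, X ∖ U = {1} — both open, so U is clopen.
  U = {1, 2, 3}, X ∖ U = ∅ — both open, so U is clopen.
Nontrivial clopen(s) exist: e.g. {2}. So (X, τ) is disconnected.
Compute connected components by grouping points that agree on all clopens:
  component: {1}
  component: {2}
  component: {3}


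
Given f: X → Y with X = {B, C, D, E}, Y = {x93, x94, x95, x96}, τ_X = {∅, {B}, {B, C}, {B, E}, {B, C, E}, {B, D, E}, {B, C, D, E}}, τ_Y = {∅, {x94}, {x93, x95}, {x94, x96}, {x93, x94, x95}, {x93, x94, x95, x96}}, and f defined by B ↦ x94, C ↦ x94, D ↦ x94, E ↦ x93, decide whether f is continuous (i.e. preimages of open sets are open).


f is NOT continuous.

Compute f^{-1}(U) for each U ∈ τ_Y:
  U = ∅: f^{-1}(U) = ∅ ∈ τ_X ✓.
  U = {x94}: f^{-1}(U) = {B, C, D} ∉ τ_X ✗.
  U = {x93, x95}: f^{-1}(U) = {E} ∉ τ_X ✗.
  U = {x94, x96}: f^{-1}(U) = {B, C, D} ∉ τ_X ✗.
  U = {x93, x94, x95}: f^{-1}(U) = {B, C, D, E} ∈ τ_X ✓.
  U = {x93, x94, x95, x96}: f^{-1}(U) = {B, C, D, E} ∈ τ_X ✓.
Found U = {x94} with f^{-1}(U) = {B, C, D} not in τ_X. Therefore f is NOT continuous.


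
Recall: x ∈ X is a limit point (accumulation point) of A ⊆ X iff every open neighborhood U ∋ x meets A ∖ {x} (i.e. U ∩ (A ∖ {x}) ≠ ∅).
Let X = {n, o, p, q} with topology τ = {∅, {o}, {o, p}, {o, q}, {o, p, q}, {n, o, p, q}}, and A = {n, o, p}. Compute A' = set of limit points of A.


A' = {n, p, q}

For each x ∈ X, list the open sets U ∈ τ with x ∈ U, then check whether U ∩ (A ∖ {x}) ≠ ∅ for every such U.
  x = n: opens ∋ x are {n, o, p, q}; each meets A ∖ {n}, so x IS a limit point.
  x = o: open {o} ∋ x has {o} ∩ (A ∖ {o}) = ∅, so x is NOT a limit point.
  x = p: opens ∋ x are {o, p}, {o, p, q}, {n, o, p, q}; each meets A ∖ {p}, so x IS a limit point.
  x = q: opens ∋ x are {o, q}, {o, p, q}, {n, o, p, q}; each meets A ∖ {q}, so x IS a limit point.
Collecting: A' = {n, p, q}.


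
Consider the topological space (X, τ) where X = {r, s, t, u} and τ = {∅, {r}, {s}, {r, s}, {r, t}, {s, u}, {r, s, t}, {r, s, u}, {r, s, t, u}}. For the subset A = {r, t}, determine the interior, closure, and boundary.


int(A) = {r, t}, cl(A) = {r, t}, ∂A = ∅.

Closed sets in (X, τ) are complements of opens:
  closed(X, τ) = {∅, {t}, {u}, {r, t}, {s, u}, {t, u}, {r, t, u}, {s, t, u}, {r, s, t, u}}.
int(A) = ⋃ {U ∈ τ : U ⊆ A}. Opens contained in A: ∅, {r}, {r, t}.
Taking the union of these: int(A) = {r, t}.
cl(A) = ⋂ {C closed : A ⊆ C}. Closed sets containing A: {r, t}, {r, t, u}, {r, s, t, u}.
Intersecting these: cl(A) = {r, t}.
∂A = cl(A) ∖ int(A) = {r, t} ∖ {r, t} = ∅.


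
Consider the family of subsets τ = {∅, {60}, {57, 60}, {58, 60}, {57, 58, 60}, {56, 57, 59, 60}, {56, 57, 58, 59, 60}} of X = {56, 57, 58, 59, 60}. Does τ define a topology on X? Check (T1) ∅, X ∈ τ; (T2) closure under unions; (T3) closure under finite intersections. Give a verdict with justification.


τ IS a topology on X.

Axiom (T1): ∅ ∈ τ? Yes; X ∈ τ? Yes.
Axiom (T2/T3): check pairwise unions and intersections of members of τ.
All pairwise intersections and unions checked — each lies in τ. Therefore τ satisfies (T1), (T2), (T3): it IS a topology on X.


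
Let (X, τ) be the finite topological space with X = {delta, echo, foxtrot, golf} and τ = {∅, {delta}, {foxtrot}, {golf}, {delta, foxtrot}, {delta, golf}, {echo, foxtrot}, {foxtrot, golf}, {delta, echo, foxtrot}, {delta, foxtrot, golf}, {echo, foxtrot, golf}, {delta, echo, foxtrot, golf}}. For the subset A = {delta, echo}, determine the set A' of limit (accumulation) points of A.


A' = ∅

For each x ∈ X, list the open sets U ∈ τ with x ∈ U, then check whether U ∩ (A ∖ {x}) ≠ ∅ for every such U.
  x = delta: open {delta} ∋ x has {delta} ∩ (A ∖ {delta}) = ∅, so x is NOT a limit point.
  x = echo: open {echo, foxtrot} ∋ x has {echo, foxtrot} ∩ (A ∖ {echo}) = ∅, so x is NOT a limit point.
  x = foxtrot: open {foxtrot} ∋ x has {foxtrot} ∩ (A ∖ {foxtrot}) = ∅, so x is NOT a limit point.
  x = golf: open {golf} ∋ x has {golf} ∩ (A ∖ {golf}) = ∅, so x is NOT a limit point.
Collecting: A' = ∅.


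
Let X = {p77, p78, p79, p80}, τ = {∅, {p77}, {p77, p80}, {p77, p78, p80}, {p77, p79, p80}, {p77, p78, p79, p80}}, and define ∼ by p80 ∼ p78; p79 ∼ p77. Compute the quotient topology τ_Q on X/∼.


X/∼ = {[p77=p79], [p78=p80]}; |τ_Q| = 2.

Equivalence classes: [p77=p79], [p78=p80].
Quotient map π: X → X/∼ sends p77 ↦ [p77=p79], p78 ↦ [p78=p80], p79 ↦ [p77=p79], p80 ↦ [p78=p80].
For each subset V ⊆ X/∼, compute π^{-1}(V) ⊆ X and check whether π^{-1}(V) ∈ τ. V is open in τ_Q iff π^{-1}(V) ∈ τ.
  V = {}: π^{-1}(V) = ∅ ∈ τ ✓.
  V = {[p77=p79]}: π^{-1}(V) = {p77, p79} ∉ τ ✗.
  V = {[p78=p80]}: π^{-1}(V) = {p78, p80} ∉ τ ✗.
  V = {[p77=p79], [p78=p80]}: π^{-1}(V) = {p77, p78, p79, p80} ∈ τ ✓.
Open sets in the quotient: τ_Q = {{}, {[p77=p79], [p78=p80]}} (2 elements).


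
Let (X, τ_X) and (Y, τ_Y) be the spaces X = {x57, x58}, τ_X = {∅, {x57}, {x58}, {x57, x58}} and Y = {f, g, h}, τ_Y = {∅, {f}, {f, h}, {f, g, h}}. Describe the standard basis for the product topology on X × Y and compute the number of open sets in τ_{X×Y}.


Basis B = {∅ × ∅, {x57} × {f}, {x58} × {f}, {x57} × {f, h}, {x57, x58} × {f}, {x58} × {f, h}, {x57} × {f, g, h}, {x58} × {f, g, h}, {x57, x58} × {f, h}, {x57, x58} × {f, g, h}}; |τ_{X×Y}| = 16.

Enumerate products U × V with U ∈ τ_X, V ∈ τ_Y (deduplicated):
  ∅ × ∅ = {} (∅)
  {x57} × {f} = {(x57,f)}
  {x58} × {f} = {(x58,f)}
  {x57} × {f, h} = {(x57,f), (x57,h)}
  {x57, x58} × {f} = {(x57,f), (x58,f)}
  {x58} × {f, h} = {(x58,f), (x58,h)}
  {x57} × {f, g, h} = {(x57,f), (x57,g), (x57,h)}
  {x58} × {f, g, h} = {(x58,f), (x58,g), (x58,h)}
  {x57, x58} × {f, h} = {(x57,f), (x57,h), (x58,f), (x58,h)}
  {x57, x58} × {f, g, h} = {(x57,f), (x57,g), (x57,h), (x58,f), (x58,g), (x58,h)}
These 10 distinct sets form the basis B.
Close under arbitrary unions to get τ_{X×Y}; counting gives |τ_{X×Y}| = 16.


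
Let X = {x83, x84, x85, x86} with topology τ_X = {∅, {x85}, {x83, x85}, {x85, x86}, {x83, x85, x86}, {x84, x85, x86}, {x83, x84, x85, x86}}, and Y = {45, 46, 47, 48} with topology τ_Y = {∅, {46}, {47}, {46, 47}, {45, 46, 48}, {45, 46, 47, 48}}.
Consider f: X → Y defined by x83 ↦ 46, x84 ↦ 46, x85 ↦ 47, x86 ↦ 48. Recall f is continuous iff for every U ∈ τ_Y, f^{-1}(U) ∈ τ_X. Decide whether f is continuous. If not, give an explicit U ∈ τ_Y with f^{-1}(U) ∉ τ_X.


f is NOT continuous.

Compute f^{-1}(U) for each U ∈ τ_Y:
  U = ∅: f^{-1}(U) = ∅ ∈ τ_X ✓.
  U = {46}: f^{-1}(U) = {x83, x84} ∉ τ_X ✗.
  U = {47}: f^{-1}(U) = {x85} ∈ τ_X ✓.
  U = {46, 47}: f^{-1}(U) = {x83, x84, x85} ∉ τ_X ✗.
  U = {45, 46, 48}: f^{-1}(U) = {x83, x84, x86} ∉ τ_X ✗.
  U = {45, 46, 47, 48}: f^{-1}(U) = {x83, x84, x85, x86} ∈ τ_X ✓.
Found U = {46} with f^{-1}(U) = {x83, x84} not in τ_X. Therefore f is NOT continuous.


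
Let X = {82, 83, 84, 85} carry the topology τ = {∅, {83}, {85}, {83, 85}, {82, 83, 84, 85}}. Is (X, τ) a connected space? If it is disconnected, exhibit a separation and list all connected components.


(X, τ) is connected.

Find clopen sets (U ∈ τ with X ∖ U ∈ τ):
  U = ∅, X ∖ U = {82, 83, 84, 85} — both open, so U is clopen.
  U = {82, 83, 84, 85}, X ∖ U = ∅ — both open, so U is clopen.
Only trivial clopens (∅ and X) exist, so (X, τ) is connected.
Compute connected components by grouping points that agree on all clopens:
  component: {82, 83, 84, 85}


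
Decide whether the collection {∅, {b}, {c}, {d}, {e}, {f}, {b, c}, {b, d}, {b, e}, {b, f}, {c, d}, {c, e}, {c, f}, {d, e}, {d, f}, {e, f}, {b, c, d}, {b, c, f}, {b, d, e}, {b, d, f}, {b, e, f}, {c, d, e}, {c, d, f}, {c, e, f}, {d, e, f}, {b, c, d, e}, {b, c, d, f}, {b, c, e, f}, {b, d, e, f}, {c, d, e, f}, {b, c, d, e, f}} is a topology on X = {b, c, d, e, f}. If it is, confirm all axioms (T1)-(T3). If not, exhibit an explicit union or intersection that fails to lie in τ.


τ is NOT a topology on X.

Axiom (T1): ∅ ∈ τ? Yes; X ∈ τ? Yes.
Axiom (T2/T3): check pairwise unions and intersections of members of τ.
Counterexample for (T2): {b} ∪ {c, e} = {b, c, e} ∉ τ. Therefore τ is NOT a topology.


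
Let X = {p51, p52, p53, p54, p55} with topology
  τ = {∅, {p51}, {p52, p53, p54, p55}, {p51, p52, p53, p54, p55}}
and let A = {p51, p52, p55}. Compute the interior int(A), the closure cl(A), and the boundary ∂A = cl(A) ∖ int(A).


int(A) = {p51}, cl(A) = {p51, p52, p53, p54, p55}, ∂A = {p52, p53, p54, p55}.

Closed sets in (X, τ) are complements of opens:
  closed(X, τ) = {∅, {p51}, {p52, p53, p54, p55}, {p51, p52, p53, p54, p55}}.
int(A) = ⋃ {U ∈ τ : U ⊆ A}. Opens contained in A: ∅, {p51}.
Taking the union of these: int(A) = {p51}.
cl(A) = ⋂ {C closed : A ⊆ C}. Closed sets containing A: {p51, p52, p53, p54, p55}.
Intersecting these: cl(A) = {p51, p52, p53, p54, p55}.
∂A = cl(A) ∖ int(A) = {p51, p52, p53, p54, p55} ∖ {p51} = {p52, p53, p54, p55}.


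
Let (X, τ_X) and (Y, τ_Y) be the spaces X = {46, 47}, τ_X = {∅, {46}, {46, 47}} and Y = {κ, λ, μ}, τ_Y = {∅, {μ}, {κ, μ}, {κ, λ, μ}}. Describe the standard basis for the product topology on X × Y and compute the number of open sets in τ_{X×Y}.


Basis B = {∅ × ∅, {46} × {μ}, {46} × {κ, μ}, {46, 47} × {μ}, {46} × {κ, λ, μ}, {46, 47} × {κ, μ}, {46, 47} × {κ, λ, μ}}; |τ_{X×Y}| = 10.

Enumerate products U × V with U ∈ τ_X, V ∈ τ_Y (deduplicated):
  ∅ × ∅ = {} (∅)
  {46} × {μ} = {(46,μ)}
  {46} × {κ, μ} = {(46,κ), (46,μ)}
  {46, 47} × {μ} = {(46,μ), (47,μ)}
  {46} × {κ, λ, μ} = {(46,κ), (46,λ), (46,μ)}
  {46, 47} × {κ, μ} = {(46,κ), (46,μ), (47,κ), (47,μ)}
  {46, 47} × {κ, λ, μ} = {(46,κ), (46,λ), (46,μ), (47,κ), (47,λ), (47,μ)}
These 7 distinct sets form the basis B.
Close under arbitrary unions to get τ_{X×Y}; counting gives |τ_{X×Y}| = 10.


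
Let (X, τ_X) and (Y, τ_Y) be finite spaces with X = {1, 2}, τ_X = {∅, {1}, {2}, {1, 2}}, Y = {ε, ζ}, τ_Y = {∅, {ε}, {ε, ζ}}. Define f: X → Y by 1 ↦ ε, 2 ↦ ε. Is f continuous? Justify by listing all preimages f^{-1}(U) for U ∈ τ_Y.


f IS continuous.

Compute f^{-1}(U) for each U ∈ τ_Y:
  U = ∅: f^{-1}(U) = ∅ ∈ τ_X ✓.
  U = {ε}: f^{-1}(U) = {1, 2} ∈ τ_X ✓.
  U = {ε, ζ}: f^{-1}(U) = {1, 2} ∈ τ_X ✓.
Every preimage lies in τ_X, so f IS continuous.


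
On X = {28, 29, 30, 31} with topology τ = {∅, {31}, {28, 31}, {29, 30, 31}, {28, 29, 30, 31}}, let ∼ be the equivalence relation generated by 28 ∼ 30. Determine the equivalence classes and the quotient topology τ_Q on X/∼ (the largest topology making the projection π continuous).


X/∼ = {[28=30], [29], [31]}; |τ_Q| = 3.

Equivalence classes: [28=30], [29], [31].
Quotient map π: X → X/∼ sends 28 ↦ [28=30], 29 ↦ [29], 30 ↦ [28=30], 31 ↦ [31].
For each subset V ⊆ X/∼, compute π^{-1}(V) ⊆ X and check whether π^{-1}(V) ∈ τ. V is open in τ_Q iff π^{-1}(V) ∈ τ.
  V = {}: π^{-1}(V) = ∅ ∈ τ ✓.
  V = {[28=30]}: π^{-1}(V) = {28, 30} ∉ τ ✗.
  V = {[29]}: π^{-1}(V) = {29} ∉ τ ✗.
  V = {[28=30], [29]}: π^{-1}(V) = {28, 29, 30} ∉ τ ✗.
  V = {[31]}: π^{-1}(V) = {31} ∈ τ ✓.
  V = {[28=30], [31]}: π^{-1}(V) = {28, 30, 31} ∉ τ ✗.
  V = {[29], [31]}: π^{-1}(V) = {29, 31} ∉ τ ✗.
  V = {[28=30], [29], [31]}: π^{-1}(V) = {28, 29, 30, 31} ∈ τ ✓.
Open sets in the quotient: τ_Q = {{}, {[31]}, {[28=30], [29], [31]}} (3 elements).


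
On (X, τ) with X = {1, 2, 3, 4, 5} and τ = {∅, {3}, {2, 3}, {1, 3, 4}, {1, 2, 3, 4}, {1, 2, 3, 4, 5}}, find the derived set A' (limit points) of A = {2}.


A' = {5}

For each x ∈ X, list the open sets U ∈ τ with x ∈ U, then check whether U ∩ (A ∖ {x}) ≠ ∅ for every such U.
  x = 1: open {1, 3, 4} ∋ x has {1, 3, 4} ∩ (A ∖ {1}) = ∅, so x is NOT a limit point.
  x = 2: open {2, 3} ∋ x has {2, 3} ∩ (A ∖ {2}) = ∅, so x is NOT a limit point.
  x = 3: open {3} ∋ x has {3} ∩ (A ∖ {3}) = ∅, so x is NOT a limit point.
  x = 4: open {1, 3, 4} ∋ x has {1, 3, 4} ∩ (A ∖ {4}) = ∅, so x is NOT a limit point.
  x = 5: opens ∋ x are {1, 2, 3, 4, 5}; each meets A ∖ {5}, so x IS a limit point.
Collecting: A' = {5}.


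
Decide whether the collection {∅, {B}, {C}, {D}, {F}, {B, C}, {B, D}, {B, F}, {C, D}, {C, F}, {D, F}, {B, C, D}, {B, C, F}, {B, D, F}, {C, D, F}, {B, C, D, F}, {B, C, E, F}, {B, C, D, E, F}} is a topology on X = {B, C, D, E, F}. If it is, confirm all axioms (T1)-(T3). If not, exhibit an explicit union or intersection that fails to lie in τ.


τ IS a topology on X.

Axiom (T1): ∅ ∈ τ? Yes; X ∈ τ? Yes.
Axiom (T2/T3): check pairwise unions and intersections of members of τ.
All pairwise intersections and unions checked — each lies in τ. Therefore τ satisfies (T1), (T2), (T3): it IS a topology on X.


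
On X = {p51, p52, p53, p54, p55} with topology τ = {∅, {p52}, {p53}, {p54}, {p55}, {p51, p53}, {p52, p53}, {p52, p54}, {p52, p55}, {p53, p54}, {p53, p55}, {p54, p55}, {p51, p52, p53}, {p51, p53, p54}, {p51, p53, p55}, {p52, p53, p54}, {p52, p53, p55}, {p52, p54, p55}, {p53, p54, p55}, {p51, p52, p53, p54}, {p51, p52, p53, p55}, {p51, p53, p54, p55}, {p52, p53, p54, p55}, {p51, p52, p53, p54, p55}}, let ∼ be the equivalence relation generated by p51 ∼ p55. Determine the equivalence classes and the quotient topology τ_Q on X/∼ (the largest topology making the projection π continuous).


X/∼ = {[p51=p55], [p52], [p53], [p54]}; |τ_Q| = 12.

Equivalence classes: [p51=p55], [p52], [p53], [p54].
Quotient map π: X → X/∼ sends p51 ↦ [p51=p55], p52 ↦ [p52], p53 ↦ [p53], p54 ↦ [p54], p55 ↦ [p51=p55].
For each subset V ⊆ X/∼, compute π^{-1}(V) ⊆ X and check whether π^{-1}(V) ∈ τ. V is open in τ_Q iff π^{-1}(V) ∈ τ.
  V = {}: π^{-1}(V) = ∅ ∈ τ ✓.
  V = {[p51=p55]}: π^{-1}(V) = {p51, p55} ∉ τ ✗.
  V = {[p52]}: π^{-1}(V) = {p52} ∈ τ ✓.
  V = {[p51=p55], [p52]}: π^{-1}(V) = {p51, p52, p55} ∉ τ ✗.
  V = {[p53]}: π^{-1}(V) = {p53} ∈ τ ✓.
  V = {[p51=p55], [p53]}: π^{-1}(V) = {p51, p53, p55} ∈ τ ✓.
  V = {[p52], [p53]}: π^{-1}(V) = {p52, p53} ∈ τ ✓.
  V = {[p51=p55], [p52], [p53]}: π^{-1}(V) = {p51, p52, p53, p55} ∈ τ ✓.
  V = {[p54]}: π^{-1}(V) = {p54} ∈ τ ✓.
  V = {[p51=p55], [p54]}: π^{-1}(V) = {p51, p54, p55} ∉ τ ✗.
  V = {[p52], [p54]}: π^{-1}(V) = {p52, p54} ∈ τ ✓.
  V = {[p51=p55], [p52], [p54]}: π^{-1}(V) = {p51, p52, p54, p55} ∉ τ ✗.
  V = {[p53], [p54]}: π^{-1}(V) = {p53, p54} ∈ τ ✓.
  V = {[p51=p55], [p53], [p54]}: π^{-1}(V) = {p51, p53, p54, p55} ∈ τ ✓.
  V = {[p52], [p53], [p54]}: π^{-1}(V) = {p52, p53, p54} ∈ τ ✓.
  V = {[p51=p55], [p52], [p53], [p54]}: π^{-1}(V) = {p51, p52, p53, p54, p55} ∈ τ ✓.
Open sets in the quotient: τ_Q = {{}, {[p52]}, {[p53]}, {[p51=p55], [p53]}, {[p52], [p53]}, {[p51=p55], [p52], [p53]}, {[p54]}, {[p52], [p54]}, {[p53], [p54]}, {[p51=p55], [p53], [p54]}, {[p52], [p53], [p54]}, {[p51=p55], [p52], [p53], [p54]}} (12 elements).


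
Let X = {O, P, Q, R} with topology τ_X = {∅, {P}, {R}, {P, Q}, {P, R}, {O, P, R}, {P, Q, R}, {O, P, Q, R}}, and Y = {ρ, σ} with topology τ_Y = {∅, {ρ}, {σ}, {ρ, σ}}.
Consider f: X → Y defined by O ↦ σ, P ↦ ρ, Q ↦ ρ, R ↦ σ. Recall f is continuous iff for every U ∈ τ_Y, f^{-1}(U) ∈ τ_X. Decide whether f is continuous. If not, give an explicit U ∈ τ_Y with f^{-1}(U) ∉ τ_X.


f is NOT continuous.

Compute f^{-1}(U) for each U ∈ τ_Y:
  U = ∅: f^{-1}(U) = ∅ ∈ τ_X ✓.
  U = {ρ}: f^{-1}(U) = {P, Q} ∈ τ_X ✓.
  U = {σ}: f^{-1}(U) = {O, R} ∉ τ_X ✗.
  U = {ρ, σ}: f^{-1}(U) = {O, P, Q, R} ∈ τ_X ✓.
Found U = {σ} with f^{-1}(U) = {O, R} not in τ_X. Therefore f is NOT continuous.


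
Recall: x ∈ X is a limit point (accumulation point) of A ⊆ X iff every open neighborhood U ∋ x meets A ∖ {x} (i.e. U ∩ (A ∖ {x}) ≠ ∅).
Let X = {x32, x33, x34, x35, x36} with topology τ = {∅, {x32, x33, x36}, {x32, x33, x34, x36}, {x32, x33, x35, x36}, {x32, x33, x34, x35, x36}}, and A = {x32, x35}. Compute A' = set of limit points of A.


A' = {x33, x34, x35, x36}

For each x ∈ X, list the open sets U ∈ τ with x ∈ U, then check whether U ∩ (A ∖ {x}) ≠ ∅ for every such U.
  x = x32: open {x32, x33, x36} ∋ x has {x32, x33, x36} ∩ (A ∖ {x32}) = ∅, so x is NOT a limit point.
  x = x33: opens ∋ x are {x32, x33, x36}, {x32, x33, x34, x36}, {x32, x33, x35, x36}, {x32, x33, x34, x35, x36}; each meets A ∖ {x33}, so x IS a limit point.
  x = x34: opens ∋ x are {x32, x33, x34, x36}, {x32, x33, x34, x35, x36}; each meets A ∖ {x34}, so x IS a limit point.
  x = x35: opens ∋ x are {x32, x33, x35, x36}, {x32, x33, x34, x35, x36}; each meets A ∖ {x35}, so x IS a limit point.
  x = x36: opens ∋ x are {x32, x33, x36}, {x32, x33, x34, x36}, {x32, x33, x35, x36}, {x32, x33, x34, x35, x36}; each meets A ∖ {x36}, so x IS a limit point.
Collecting: A' = {x33, x34, x35, x36}.


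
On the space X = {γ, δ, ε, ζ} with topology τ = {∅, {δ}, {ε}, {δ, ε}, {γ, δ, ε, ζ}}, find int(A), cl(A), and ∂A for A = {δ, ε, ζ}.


int(A) = {δ, ε}, cl(A) = {γ, δ, ε, ζ}, ∂A = {γ, ζ}.

Closed sets in (X, τ) are complements of opens:
  closed(X, τ) = {∅, {γ, ζ}, {γ, δ, ζ}, {γ, ε, ζ}, {γ, δ, ε, ζ}}.
int(A) = ⋃ {U ∈ τ : U ⊆ A}. Opens contained in A: ∅, {δ}, {ε}, {δ, ε}.
Taking the union of these: int(A) = {δ, ε}.
cl(A) = ⋂ {C closed : A ⊆ C}. Closed sets containing A: {γ, δ, ε, ζ}.
Intersecting these: cl(A) = {γ, δ, ε, ζ}.
∂A = cl(A) ∖ int(A) = {γ, δ, ε, ζ} ∖ {δ, ε} = {γ, ζ}.


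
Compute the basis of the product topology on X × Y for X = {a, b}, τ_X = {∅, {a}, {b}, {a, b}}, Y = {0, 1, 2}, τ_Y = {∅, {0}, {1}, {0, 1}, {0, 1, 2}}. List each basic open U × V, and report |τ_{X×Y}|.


Basis B = {∅ × ∅, {a} × {0}, {a} × {1}, {b} × {0}, {b} × {1}, {a} × {0, 1}, {a, b} × {0}, {a, b} × {1}, {b} × {0, 1}, {a} × {0, 1, 2}, {b} × {0, 1, 2}, {a, b} × {0, 1}, {a, b} × {0, 1, 2}}; |τ_{X×Y}| = 25.

Enumerate products U × V with U ∈ τ_X, V ∈ τ_Y (deduplicated):
  ∅ × ∅ = {} (∅)
  {a} × {0} = {(a,0)}
  {a} × {1} = {(a,1)}
  {b} × {0} = {(b,0)}
  {b} × {1} = {(b,1)}
  {a} × {0, 1} = {(a,0), (a,1)}
  {a, b} × {0} = {(a,0), (b,0)}
  {a, b} × {1} = {(a,1), (b,1)}
  {b} × {0, 1} = {(b,0), (b,1)}
  {a} × {0, 1, 2} = {(a,0), (a,1), (a,2)}
  {b} × {0, 1, 2} = {(b,0), (b,1), (b,2)}
  {a, b} × {0, 1} = {(a,0), (a,1), (b,0), (b,1)}
  {a, b} × {0, 1, 2} = {(a,0), (a,1), (a,2), (b,0), (b,1), (b,2)}
These 13 distinct sets form the basis B.
Close under arbitrary unions to get τ_{X×Y}; counting gives |τ_{X×Y}| = 25.


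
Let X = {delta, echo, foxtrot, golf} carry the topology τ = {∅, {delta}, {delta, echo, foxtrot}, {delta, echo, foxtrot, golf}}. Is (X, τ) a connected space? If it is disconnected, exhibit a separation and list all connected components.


(X, τ) is connected.

Find clopen sets (U ∈ τ with X ∖ U ∈ τ):
  U = ∅, X ∖ U = {delta, echo, foxtrot, golf} — both open, so U is clopen.
  U = {delta, echo, foxtrot, golf}, X ∖ U = ∅ — both open, so U is clopen.
Only trivial clopens (∅ and X) exist, so (X, τ) is connected.
Compute connected components by grouping points that agree on all clopens:
  component: {delta, echo, foxtrot, golf}


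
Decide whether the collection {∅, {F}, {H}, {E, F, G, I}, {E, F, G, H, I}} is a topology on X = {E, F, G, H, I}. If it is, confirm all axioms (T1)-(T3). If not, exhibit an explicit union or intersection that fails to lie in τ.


τ is NOT a topology on X.

Axiom (T1): ∅ ∈ τ? Yes; X ∈ τ? Yes.
Axiom (T2/T3): check pairwise unions and intersections of members of τ.
Counterexample for (T2): {F} ∪ {H} = {F, H} ∉ τ. Therefore τ is NOT a topology.


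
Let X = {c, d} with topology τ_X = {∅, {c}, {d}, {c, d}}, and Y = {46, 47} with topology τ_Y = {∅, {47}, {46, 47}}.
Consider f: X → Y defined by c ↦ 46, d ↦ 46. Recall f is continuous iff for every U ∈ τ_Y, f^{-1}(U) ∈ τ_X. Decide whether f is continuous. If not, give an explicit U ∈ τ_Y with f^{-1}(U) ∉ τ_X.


f IS continuous.

Compute f^{-1}(U) for each U ∈ τ_Y:
  U = ∅: f^{-1}(U) = ∅ ∈ τ_X ✓.
  U = {47}: f^{-1}(U) = ∅ ∈ τ_X ✓.
  U = {46, 47}: f^{-1}(U) = {c, d} ∈ τ_X ✓.
Every preimage lies in τ_X, so f IS continuous.


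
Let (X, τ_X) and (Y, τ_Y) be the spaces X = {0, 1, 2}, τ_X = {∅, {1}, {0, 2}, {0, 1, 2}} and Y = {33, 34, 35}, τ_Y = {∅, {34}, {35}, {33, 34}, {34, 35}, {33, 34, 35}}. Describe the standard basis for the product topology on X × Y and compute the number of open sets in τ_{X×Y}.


Basis B = {∅ × ∅, {1} × {34}, {1} × {35}, {0, 2} × {34}, {0, 2} × {35}, {1} × {33, 34}, {1} × {34, 35}, {0, 1, 2} × {34}, {0, 1, 2} × {35}, {1} × {33, 34, 35}, {0, 2} × {33, 34}, {0, 2} × {34, 35}, {0, 2} × {33, 34, 35}, {0, 1, 2} × {33, 34}, {0, 1, 2} × {34, 35}, {0, 1, 2} × {33, 34, 35}}; |τ_{X×Y}| = 36.

Enumerate products U × V with U ∈ τ_X, V ∈ τ_Y (deduplicated):
  ∅ × ∅ = {} (∅)
  {1} × {34} = {(1,34)}
  {1} × {35} = {(1,35)}
  {0, 2} × {34} = {(0,34), (2,34)}
  {0, 2} × {35} = {(0,35), (2,35)}
  {1} × {33, 34} = {(1,33), (1,34)}
  {1} × {34, 35} = {(1,34), (1,35)}
  {0, 1, 2} × {34} = {(0,34), (1,34), (2,34)}
  {0, 1, 2} × {35} = {(0,35), (1,35), (2,35)}
  {1} × {33, 34, 35} = {(1,33), (1,34), (1,35)}
  {0, 2} × {33, 34} = {(0,33), (0,34), (2,33), (2,34)}
  {0, 2} × {34, 35} = {(0,34), (0,35), (2,34), (2,35)}
  {0, 2} × {33, 34, 35} = {(0,33), (0,34), (0,35), (2,33), (2,34), (2,35)}
  {0, 1, 2} × {33, 34} = {(0,33), (0,34), (1,33), (1,34), (2,33), (2,34)}
  {0, 1, 2} × {34, 35} = {(0,34), (0,35), (1,34), (1,35), (2,34), (2,35)}
  {0, 1, 2} × {33, 34, 35} = {(0,33), (0,34), (0,35), (1,33), (1,34), (1,35), (2,33), (2,34), (2,35)}
These 16 distinct sets form the basis B.
Close under arbitrary unions to get τ_{X×Y}; counting gives |τ_{X×Y}| = 36.
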